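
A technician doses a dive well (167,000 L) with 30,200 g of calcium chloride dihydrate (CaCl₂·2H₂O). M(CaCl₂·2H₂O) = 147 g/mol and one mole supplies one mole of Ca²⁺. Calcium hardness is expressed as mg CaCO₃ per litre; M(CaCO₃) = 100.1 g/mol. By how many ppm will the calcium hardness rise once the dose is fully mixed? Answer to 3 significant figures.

123 ppm

Moles of Ca²⁺: 30,200 g ÷ 147 g/mol = 205.4 mol.
As CaCO₃: 205.4 mol × 100.1 g/mol = 20,560 g.
Rise: 20,560 g / 167,000 L × 1000 = 123.1 mg/L.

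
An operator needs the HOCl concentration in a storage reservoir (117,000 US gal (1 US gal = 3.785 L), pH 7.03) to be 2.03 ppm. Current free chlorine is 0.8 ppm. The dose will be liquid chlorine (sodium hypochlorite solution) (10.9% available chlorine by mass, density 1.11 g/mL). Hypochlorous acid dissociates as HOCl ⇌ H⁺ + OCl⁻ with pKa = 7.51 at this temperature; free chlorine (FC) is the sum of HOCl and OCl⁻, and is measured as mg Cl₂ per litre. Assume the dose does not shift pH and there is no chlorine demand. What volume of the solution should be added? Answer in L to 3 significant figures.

Volume: 117,000 US gal × 3.785 L/gal = 442,845 L.
[OCl⁻]/[HOCl] = 10^(pH − pKa) = 10^(7.03 − 7.51) = 0.3311; fraction as HOCl = 1/(1 + 0.3311) = 0.7512.
Free chlorine required for 2.03 ppm HOCl: 2.03 / 0.7512 = 2.702 ppm.
FC to add: 2.702 − 0.8 = 1.902 mg/L as Cl₂.
Cl₂ equivalent: 1.902 mg/L × 442,845 L = 842.4 g.
Product at 10.9% available Cl: 842.4 / 0.109 = 7728 g.
Volume: 7728 g ÷ 1.11 g/mL = 6962 mL.

6.96 L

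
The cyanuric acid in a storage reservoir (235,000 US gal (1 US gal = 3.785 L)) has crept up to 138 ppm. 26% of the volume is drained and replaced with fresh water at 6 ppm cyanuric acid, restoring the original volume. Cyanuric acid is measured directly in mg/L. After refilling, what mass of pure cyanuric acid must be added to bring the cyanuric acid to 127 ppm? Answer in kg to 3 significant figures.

20.7 kg

Volume: 235,000 US gal × 3.785 L/gal = 889,475 L.
After draining 26% and refilling: 138 × 0.74 + 6 × 0.26 = 103.68 ppm.
Deficit to target: 127 − 103.68 = 23.32 mg/L.
Mass: 23.32 mg/L × 889,475 L = 20,740 g cyanuric acid.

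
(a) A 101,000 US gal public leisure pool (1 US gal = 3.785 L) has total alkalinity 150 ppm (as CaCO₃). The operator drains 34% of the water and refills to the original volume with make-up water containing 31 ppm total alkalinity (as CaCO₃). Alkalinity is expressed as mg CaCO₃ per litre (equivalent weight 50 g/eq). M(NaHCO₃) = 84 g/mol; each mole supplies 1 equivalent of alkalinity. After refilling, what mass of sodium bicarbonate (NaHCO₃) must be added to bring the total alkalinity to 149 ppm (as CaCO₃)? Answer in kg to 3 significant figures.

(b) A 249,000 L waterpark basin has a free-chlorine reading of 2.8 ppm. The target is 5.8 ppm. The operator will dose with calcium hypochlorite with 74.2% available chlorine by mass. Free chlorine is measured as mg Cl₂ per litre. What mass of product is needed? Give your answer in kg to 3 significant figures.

(a) 25.3 kg; (b) 1.01 kg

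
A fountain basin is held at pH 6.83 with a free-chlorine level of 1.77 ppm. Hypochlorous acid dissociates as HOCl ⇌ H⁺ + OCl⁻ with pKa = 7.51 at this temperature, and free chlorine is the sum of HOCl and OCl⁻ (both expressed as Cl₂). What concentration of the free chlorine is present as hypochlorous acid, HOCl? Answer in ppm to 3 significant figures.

[OCl⁻]/[HOCl] = 10^(pH − pKa) = 10^(6.83 − 7.51) = 10^-0.68 = 0.2089.
Fraction as HOCl = 1 / (1 + 0.2089) = 0.8272.
HOCl = 0.8272 × 1.77 ppm = 1.464 ppm.

1.46 ppm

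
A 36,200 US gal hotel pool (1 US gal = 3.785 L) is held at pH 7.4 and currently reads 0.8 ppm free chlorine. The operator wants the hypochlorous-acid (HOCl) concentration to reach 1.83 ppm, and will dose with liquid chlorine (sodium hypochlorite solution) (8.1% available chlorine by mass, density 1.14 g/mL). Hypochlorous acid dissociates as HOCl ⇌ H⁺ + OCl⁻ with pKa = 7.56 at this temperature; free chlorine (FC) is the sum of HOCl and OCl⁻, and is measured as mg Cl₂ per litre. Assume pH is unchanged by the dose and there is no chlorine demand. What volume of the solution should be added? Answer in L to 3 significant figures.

3.41 L

Volume: 36,200 US gal × 3.785 L/gal = 137,017 L.
[OCl⁻]/[HOCl] = 10^(pH − pKa) = 10^(7.4 − 7.56) = 0.6918; fraction as HOCl = 1/(1 + 0.6918) = 0.5911.
Free chlorine required for 1.83 ppm HOCl: 1.83 / 0.5911 = 3.096 ppm.
FC to add: 3.096 − 0.8 = 2.296 mg/L as Cl₂.
Cl₂ equivalent: 2.296 mg/L × 137,017 L = 314.6 g.
Product at 8.1% available Cl: 314.6 / 0.081 = 3884 g.
Volume: 3884 g ÷ 1.14 g/mL = 3407 mL.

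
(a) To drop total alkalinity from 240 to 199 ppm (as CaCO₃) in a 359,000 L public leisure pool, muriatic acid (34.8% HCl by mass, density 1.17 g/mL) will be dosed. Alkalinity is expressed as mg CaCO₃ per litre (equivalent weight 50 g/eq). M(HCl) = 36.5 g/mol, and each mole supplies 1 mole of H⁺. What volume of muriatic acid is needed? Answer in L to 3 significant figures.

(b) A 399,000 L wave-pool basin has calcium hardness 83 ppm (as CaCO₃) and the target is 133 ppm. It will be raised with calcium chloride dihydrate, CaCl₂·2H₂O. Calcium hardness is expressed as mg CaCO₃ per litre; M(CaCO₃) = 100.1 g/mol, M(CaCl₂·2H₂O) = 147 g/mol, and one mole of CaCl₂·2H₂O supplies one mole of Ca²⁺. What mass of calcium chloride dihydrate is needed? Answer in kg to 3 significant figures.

(a) 26.4 L; (b) 29.3 kg

(a) Alkalinity to neutralize: (240 − 199) = 41 mg/L as CaCO₃ × 359,000 L = 14,720 g as CaCO₃.
(a) Equivalents of H⁺ required: 14,720 ÷ 50 g/eq = 294.4 eq = 294.4 mol HCl.
(a) Mass of HCl: 294.4 × 36.5 = 10,740 g.
(a) Mass of 34.8% solution: 10,740 / 0.348 = 30,880 g.
(a) Volume: 30,880 g ÷ 1.17 g/mL = 26,390 mL.

(b) Hardness to add: (133 − 83) = 50 mg/L as CaCO₃ × 399,000 L = 19,950 g as CaCO₃.
(b) Moles of Ca²⁺ (1 mol Ca²⁺ ≡ 1 mol CaCO₃): 19,950 / 100.1 g/mol = 199.3 mol.
(b) Mass of CaCl₂·2H₂O: 199.3 × 147 = 29,300 g.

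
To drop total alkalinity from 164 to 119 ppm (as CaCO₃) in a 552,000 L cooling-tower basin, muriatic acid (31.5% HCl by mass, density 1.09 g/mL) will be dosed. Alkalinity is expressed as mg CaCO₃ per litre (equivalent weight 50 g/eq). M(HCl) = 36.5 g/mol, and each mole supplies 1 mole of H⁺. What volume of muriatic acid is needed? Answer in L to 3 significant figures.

52.8 L

Alkalinity to neutralize: (164 − 119) = 45 mg/L as CaCO₃ × 552,000 L = 24,840 g as CaCO₃.
Equivalents of H⁺ required: 24,840 ÷ 50 g/eq = 496.8 eq = 496.8 mol HCl.
Mass of HCl: 496.8 × 36.5 = 18,130 g.
Mass of 31.5% solution: 18,130 / 0.315 = 57,570 g.
Volume: 57,570 g ÷ 1.09 g/mL = 52,810 mL.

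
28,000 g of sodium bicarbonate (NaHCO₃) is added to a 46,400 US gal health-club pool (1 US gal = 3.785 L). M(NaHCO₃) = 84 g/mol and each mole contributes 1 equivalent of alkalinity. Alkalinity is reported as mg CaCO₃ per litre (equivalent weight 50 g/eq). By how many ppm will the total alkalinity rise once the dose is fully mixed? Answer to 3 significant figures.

94.9 ppm

Volume: 46,400 US gal × 3.785 L/gal = 175,624 L.
Moles of NaHCO₃: 28,000 g ÷ 84 g/mol = 333.3 mol → 333.3 eq of alkalinity.
As CaCO₃: 333.3 eq × 50 g/eq = 16,670 g.
Rise: 16,670 g / 175,624 L × 1000 = 94.9 mg/L.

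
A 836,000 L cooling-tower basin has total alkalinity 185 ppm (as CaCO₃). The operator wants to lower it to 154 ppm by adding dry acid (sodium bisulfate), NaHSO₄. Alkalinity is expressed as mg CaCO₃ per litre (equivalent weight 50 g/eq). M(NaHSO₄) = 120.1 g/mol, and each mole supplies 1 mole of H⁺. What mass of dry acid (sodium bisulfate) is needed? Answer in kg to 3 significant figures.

Alkalinity to neutralize: (185 − 154) = 31 mg/L as CaCO₃ × 836,000 L = 25,920 g as CaCO₃.
Equivalents of H⁺ required: 25,920 ÷ 50 g/eq = 518.3 eq = 518.3 mol NaHSO₄.
Mass of NaHSO₄: 518.3 × 120.1 = 62,250 g.

62.3 kg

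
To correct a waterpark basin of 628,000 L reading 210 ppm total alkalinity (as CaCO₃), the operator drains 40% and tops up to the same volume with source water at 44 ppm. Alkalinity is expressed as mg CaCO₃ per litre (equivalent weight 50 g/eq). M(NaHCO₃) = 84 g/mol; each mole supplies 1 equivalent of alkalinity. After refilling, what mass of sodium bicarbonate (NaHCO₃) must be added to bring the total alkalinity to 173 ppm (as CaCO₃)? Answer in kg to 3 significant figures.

31.0 kg

After draining 40% and refilling: 210 × 0.60 + 44 × 0.40 = 143.6 ppm.
Deficit to target: 173 − 143.6 = 29.4 mg/L.
As CaCO₃: 29.4 mg/L × 628,000 L = 18,460 g; ÷ 50 g/eq ÷ 1 = 369.3 mol NaHCO₃.
Mass: 369.3 × 84 = 31,020 g.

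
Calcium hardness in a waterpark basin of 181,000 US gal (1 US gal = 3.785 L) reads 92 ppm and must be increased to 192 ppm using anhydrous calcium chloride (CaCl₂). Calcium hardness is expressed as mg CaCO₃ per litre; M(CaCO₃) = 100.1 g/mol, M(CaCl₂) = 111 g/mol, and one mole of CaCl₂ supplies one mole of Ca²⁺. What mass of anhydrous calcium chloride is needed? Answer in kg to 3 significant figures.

76.0 kg

Volume: 181,000 US gal × 3.785 L/gal = 685,085 L.
Hardness to add: (192 − 92) = 100 mg/L as CaCO₃ × 685,085 L = 68,510 g as CaCO₃.
Moles of Ca²⁺ (1 mol Ca²⁺ ≡ 1 mol CaCO₃): 68,510 / 100.1 g/mol = 684.4 mol.
Mass of CaCl₂: 684.4 × 111 = 75,970 g.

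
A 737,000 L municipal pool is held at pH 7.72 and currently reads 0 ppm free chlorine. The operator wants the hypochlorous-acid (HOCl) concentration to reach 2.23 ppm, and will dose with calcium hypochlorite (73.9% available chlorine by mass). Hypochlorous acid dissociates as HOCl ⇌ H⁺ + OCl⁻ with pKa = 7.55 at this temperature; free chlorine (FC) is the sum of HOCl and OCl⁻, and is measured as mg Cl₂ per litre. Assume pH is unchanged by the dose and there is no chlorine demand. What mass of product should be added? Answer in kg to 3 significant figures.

5.51 kg

[OCl⁻]/[HOCl] = 10^(pH − pKa) = 10^(7.72 − 7.55) = 1.479; fraction as HOCl = 1/(1 + 1.479) = 0.4034.
Free chlorine required for 2.23 ppm HOCl: 2.23 / 0.4034 = 5.528 ppm.
FC to add: 5.528 − 0 = 5.528 mg/L as Cl₂.
Cl₂ equivalent: 5.528 mg/L × 737,000 L = 4074 g.
Product at 73.9% available Cl: 4074 / 0.739 = 5513 g.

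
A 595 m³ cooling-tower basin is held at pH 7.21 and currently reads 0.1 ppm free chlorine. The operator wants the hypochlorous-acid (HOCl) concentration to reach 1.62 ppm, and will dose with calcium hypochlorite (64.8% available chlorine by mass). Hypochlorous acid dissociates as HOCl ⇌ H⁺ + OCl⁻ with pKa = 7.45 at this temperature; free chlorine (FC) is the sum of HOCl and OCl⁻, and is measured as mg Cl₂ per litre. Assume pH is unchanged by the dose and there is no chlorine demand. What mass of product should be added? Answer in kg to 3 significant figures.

Volume: 595 m³ = 595,000 L.
[OCl⁻]/[HOCl] = 10^(pH − pKa) = 10^(7.21 − 7.45) = 0.5754; fraction as HOCl = 1/(1 + 0.5754) = 0.6347.
Free chlorine required for 1.62 ppm HOCl: 1.62 / 0.6347 = 2.552 ppm.
FC to add: 2.552 − 0.1 = 2.452 mg/L as Cl₂.
Cl₂ equivalent: 2.452 mg/L × 595,000 L = 1459 g.
Product at 64.8% available Cl: 1459 / 0.648 = 2252 g.

2.25 kg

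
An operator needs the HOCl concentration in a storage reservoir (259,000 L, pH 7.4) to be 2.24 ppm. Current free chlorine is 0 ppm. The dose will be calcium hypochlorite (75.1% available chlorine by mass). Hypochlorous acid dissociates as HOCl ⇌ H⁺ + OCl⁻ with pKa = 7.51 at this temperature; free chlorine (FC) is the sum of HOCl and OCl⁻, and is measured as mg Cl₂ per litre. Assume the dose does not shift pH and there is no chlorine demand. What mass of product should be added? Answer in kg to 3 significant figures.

1.37 kg

[OCl⁻]/[HOCl] = 10^(pH − pKa) = 10^(7.4 − 7.51) = 0.7762; fraction as HOCl = 1/(1 + 0.7762) = 0.563.
Free chlorine required for 2.24 ppm HOCl: 2.24 / 0.563 = 3.979 ppm.
FC to add: 3.979 − 0 = 3.979 mg/L as Cl₂.
Cl₂ equivalent: 3.979 mg/L × 259,000 L = 1031 g.
Product at 75.1% available Cl: 1031 / 0.751 = 1372 g.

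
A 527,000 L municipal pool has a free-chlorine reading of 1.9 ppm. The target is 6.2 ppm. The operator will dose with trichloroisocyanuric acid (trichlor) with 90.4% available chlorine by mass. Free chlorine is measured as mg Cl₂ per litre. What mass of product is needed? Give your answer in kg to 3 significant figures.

2.51 kg

Chlorine deficit: 6.2 − 1.9 = 4.3 ppm = 4.3 mg/L as Cl₂.
Cl₂ equivalent needed: 4.3 mg/L × 527,000 L = 2,266,000 mg = 2266 g.
Product at 90.4% available chlorine: 2266 / 0.904 = 2507 g.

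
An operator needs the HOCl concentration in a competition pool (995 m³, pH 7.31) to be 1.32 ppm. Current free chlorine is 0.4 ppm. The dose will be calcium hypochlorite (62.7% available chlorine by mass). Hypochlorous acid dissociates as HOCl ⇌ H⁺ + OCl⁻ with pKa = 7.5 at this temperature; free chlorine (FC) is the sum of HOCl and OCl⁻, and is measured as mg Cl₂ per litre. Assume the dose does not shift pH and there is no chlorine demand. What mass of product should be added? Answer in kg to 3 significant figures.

Volume: 995 m³ = 995,000 L.
[OCl⁻]/[HOCl] = 10^(pH − pKa) = 10^(7.31 − 7.5) = 0.6457; fraction as HOCl = 1/(1 + 0.6457) = 0.6077.
Free chlorine required for 1.32 ppm HOCl: 1.32 / 0.6077 = 2.172 ppm.
FC to add: 2.172 − 0.4 = 1.772 mg/L as Cl₂.
Cl₂ equivalent: 1.772 mg/L × 995,000 L = 1763 g.
Product at 62.7% available Cl: 1763 / 0.627 = 2812 g.

2.81 kg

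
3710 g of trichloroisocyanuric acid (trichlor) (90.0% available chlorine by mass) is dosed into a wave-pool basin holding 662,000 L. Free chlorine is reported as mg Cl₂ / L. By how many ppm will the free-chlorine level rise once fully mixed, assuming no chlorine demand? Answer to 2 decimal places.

5.04 ppm

Available chlorine delivered: 3710 g × 0.9 = 3339 g as Cl₂.
Concentration rise: 3339 g / 662,000 L = 5.044 mg/L = 5.04 ppm.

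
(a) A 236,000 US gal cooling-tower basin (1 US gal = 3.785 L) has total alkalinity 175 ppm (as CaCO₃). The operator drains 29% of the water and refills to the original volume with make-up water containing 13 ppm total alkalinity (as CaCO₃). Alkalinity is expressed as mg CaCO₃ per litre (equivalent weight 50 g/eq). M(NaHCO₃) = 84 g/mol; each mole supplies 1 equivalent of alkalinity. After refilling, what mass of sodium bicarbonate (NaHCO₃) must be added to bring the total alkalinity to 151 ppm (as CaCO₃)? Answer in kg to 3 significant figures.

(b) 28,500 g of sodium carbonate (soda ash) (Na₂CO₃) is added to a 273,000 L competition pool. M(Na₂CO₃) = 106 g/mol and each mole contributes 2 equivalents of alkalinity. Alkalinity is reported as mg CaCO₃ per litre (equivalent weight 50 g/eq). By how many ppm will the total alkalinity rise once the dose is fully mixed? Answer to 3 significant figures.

(a) Volume: 236,000 US gal × 3.785 L/gal = 893,260 L.
(a) After draining 29% and refilling: 175 × 0.71 + 13 × 0.29 = 128.02 ppm.
(a) Deficit to target: 151 − 128.02 = 22.98 mg/L.
(a) As CaCO₃: 22.98 mg/L × 893,260 L = 20,530 g; ÷ 50 g/eq ÷ 1 = 410.5 mol NaHCO₃.
(a) Mass: 410.5 × 84 = 34,490 g.

(b) Moles of Na₂CO₃: 28,500 g ÷ 106 g/mol = 268.9 mol → 537.7 eq of alkalinity.
(b) As CaCO₃: 537.7 eq × 50 g/eq = 26,890 g.
(b) Rise: 26,890 g / 273,000 L × 1000 = 98.49 mg/L.

(a) 34.5 kg; (b) 98.5 ppm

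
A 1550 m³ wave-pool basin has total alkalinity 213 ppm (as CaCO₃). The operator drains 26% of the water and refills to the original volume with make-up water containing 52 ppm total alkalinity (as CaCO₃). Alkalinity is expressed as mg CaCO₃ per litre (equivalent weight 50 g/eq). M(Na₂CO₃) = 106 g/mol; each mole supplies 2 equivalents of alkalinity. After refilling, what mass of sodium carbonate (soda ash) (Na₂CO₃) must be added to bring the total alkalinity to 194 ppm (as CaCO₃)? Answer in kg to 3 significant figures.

37.6 kg

Volume: 1550 m³ = 1,550,000 L.
After draining 26% and refilling: 213 × 0.74 + 52 × 0.26 = 171.14 ppm.
Deficit to target: 194 − 171.14 = 22.86 mg/L.
As CaCO₃: 22.86 mg/L × 1,550,000 L = 35,430 g; ÷ 50 g/eq ÷ 2 = 354.3 mol Na₂CO₃.
Mass: 354.3 × 106 = 37,560 g.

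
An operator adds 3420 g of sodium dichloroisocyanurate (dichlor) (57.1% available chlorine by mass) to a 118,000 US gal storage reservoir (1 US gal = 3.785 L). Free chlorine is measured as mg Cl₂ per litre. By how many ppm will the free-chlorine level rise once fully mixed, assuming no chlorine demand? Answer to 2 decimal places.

Volume: 118,000 US gal × 3.785 L/gal = 446,630 L.
Available chlorine delivered: 3420 g × 0.571 = 1953 g as Cl₂.
Concentration rise: 1953 g / 446,630 L = 4.372 mg/L = 4.37 ppm.

4.37 ppm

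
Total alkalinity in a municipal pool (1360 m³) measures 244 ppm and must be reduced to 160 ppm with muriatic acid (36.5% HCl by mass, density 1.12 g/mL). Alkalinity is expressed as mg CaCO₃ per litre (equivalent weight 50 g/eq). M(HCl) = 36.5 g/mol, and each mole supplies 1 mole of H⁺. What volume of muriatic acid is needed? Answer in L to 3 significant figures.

204 L

Volume: 1360 m³ = 1,360,000 L.
Alkalinity to neutralize: (244 − 160) = 84 mg/L as CaCO₃ × 1,360,000 L = 114,200 g as CaCO₃.
Equivalents of H⁺ required: 114,200 ÷ 50 g/eq = 2285 eq = 2285 mol HCl.
Mass of HCl: 2285 × 36.5 = 83,400 g.
Mass of 36.5% solution: 83,400 / 0.365 = 228,500 g.
Volume: 228,500 g ÷ 1.12 g/mL = 204,000 mL.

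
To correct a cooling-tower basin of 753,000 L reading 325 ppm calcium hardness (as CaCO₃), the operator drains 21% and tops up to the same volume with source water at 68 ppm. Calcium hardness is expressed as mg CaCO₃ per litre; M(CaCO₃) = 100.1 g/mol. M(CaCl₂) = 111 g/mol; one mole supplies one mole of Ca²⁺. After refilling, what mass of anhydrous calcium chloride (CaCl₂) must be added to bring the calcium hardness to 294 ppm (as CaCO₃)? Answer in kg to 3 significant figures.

19.2 kg

After draining 21% and refilling: 325 × 0.79 + 68 × 0.21 = 271.03 ppm.
Deficit to target: 294 − 271.03 = 22.97 mg/L.
As CaCO₃: 22.97 mg/L × 753,000 L = 17,300 g; ÷ 100.1 = 172.8 mol Ca²⁺.
Mass: 172.8 × 111 = 19,180 g.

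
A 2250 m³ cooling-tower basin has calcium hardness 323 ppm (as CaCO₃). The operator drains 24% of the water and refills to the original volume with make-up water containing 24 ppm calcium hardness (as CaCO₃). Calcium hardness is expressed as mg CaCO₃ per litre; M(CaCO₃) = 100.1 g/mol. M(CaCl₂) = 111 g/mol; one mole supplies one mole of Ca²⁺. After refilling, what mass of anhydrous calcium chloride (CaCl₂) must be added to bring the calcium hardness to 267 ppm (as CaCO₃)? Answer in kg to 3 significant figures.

39.3 kg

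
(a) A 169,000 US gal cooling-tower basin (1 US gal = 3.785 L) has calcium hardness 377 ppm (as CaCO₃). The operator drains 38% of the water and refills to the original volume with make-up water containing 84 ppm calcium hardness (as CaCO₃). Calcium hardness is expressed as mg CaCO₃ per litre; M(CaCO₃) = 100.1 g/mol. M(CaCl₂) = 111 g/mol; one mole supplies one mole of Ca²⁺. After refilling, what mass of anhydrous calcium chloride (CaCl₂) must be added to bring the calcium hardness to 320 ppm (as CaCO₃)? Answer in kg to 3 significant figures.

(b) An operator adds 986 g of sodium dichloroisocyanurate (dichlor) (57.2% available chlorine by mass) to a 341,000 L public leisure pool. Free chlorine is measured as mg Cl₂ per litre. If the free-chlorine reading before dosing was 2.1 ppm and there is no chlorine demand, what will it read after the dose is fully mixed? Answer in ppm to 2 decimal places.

(a) 38.5 kg; (b) 3.75 ppm

(a) Volume: 169,000 US gal × 3.785 L/gal = 639,665 L.
(a) After draining 38% and refilling: 377 × 0.62 + 84 × 0.38 = 265.66 ppm.
(a) Deficit to target: 320 − 265.66 = 54.34 mg/L.
(a) As CaCO₃: 54.34 mg/L × 639,665 L = 34,760 g; ÷ 100.1 = 347.2 mol Ca²⁺.
(a) Mass: 347.2 × 111 = 38,540 g.

(b) Available chlorine delivered: 986 g × 0.572 = 564 g as Cl₂.
(b) Concentration rise: 564 g / 341,000 L = 1.654 mg/L = 1.65 ppm.
(b) Final FC: 2.1 + 1.65 = 3.75 ppm.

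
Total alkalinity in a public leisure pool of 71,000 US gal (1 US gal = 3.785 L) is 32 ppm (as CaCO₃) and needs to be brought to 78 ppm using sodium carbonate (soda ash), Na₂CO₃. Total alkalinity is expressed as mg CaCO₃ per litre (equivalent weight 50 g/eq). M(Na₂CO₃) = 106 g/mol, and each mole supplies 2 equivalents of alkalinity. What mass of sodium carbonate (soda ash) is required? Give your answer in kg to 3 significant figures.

Volume: 71,000 US gal × 3.785 L/gal = 268,735 L.
Alkalinity to add: (78 − 32) = 46 mg/L as CaCO₃ × 268,735 L = 12,360 g as CaCO₃.
Equivalents: 12,360 g ÷ 50 g/eq = 247.2 eq.
Each mole of Na₂CO₃ supplies 2 eq, so 247.2 / 2 = 123.6 mol.
Mass: 123.6 mol × 106 g/mol = 13,100 g.

13.1 kg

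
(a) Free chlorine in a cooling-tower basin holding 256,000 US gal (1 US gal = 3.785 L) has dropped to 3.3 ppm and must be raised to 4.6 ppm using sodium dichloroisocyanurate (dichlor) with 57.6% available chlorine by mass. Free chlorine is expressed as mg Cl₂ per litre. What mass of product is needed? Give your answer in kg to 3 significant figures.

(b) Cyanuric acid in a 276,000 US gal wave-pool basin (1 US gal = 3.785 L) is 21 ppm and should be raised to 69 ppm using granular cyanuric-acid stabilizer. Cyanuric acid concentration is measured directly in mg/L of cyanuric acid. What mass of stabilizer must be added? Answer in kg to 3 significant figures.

(a) 2.19 kg; (b) 50.1 kg

(a) Volume: 256,000 US gal × 3.785 L/gal = 968,960 L.
(a) Chlorine deficit: 4.6 − 3.3 = 1.3 ppm = 1.3 mg/L as Cl₂.
(a) Cl₂ equivalent needed: 1.3 mg/L × 968,960 L = 1,260,000 mg = 1260 g.
(a) Product at 57.6% available chlorine: 1260 / 0.576 = 2187 g.

(b) Volume: 276,000 US gal × 3.785 L/gal = 1,044,660 L.
(b) CYA to add: (69 − 21) = 48 mg/L × 1,044,660 L = 50,140 g cyanuric acid.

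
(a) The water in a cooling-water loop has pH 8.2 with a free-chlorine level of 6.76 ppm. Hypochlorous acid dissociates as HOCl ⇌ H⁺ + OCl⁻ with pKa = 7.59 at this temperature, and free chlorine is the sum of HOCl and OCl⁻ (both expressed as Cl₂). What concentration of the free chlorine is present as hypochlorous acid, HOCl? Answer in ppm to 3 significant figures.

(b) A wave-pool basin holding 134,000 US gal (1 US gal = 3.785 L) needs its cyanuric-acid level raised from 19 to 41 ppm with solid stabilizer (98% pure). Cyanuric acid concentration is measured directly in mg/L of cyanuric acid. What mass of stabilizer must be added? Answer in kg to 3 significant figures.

(a) [OCl⁻]/[HOCl] = 10^(pH − pKa) = 10^(8.2 − 7.59) = 10^0.61 = 4.074.
(a) Fraction as HOCl = 1 / (1 + 4.074) = 0.1971.
(a) HOCl = 0.1971 × 6.76 ppm = 1.332 ppm.

(b) Volume: 134,000 US gal × 3.785 L/gal = 507,190 L.
(b) CYA to add: (41 − 19) = 22 mg/L × 507,190 L = 11,160 g cyanuric acid.
(b) At 98% purity: 11,160 / 0.98 = 11,390 g product.

(a) 1.33 ppm; (b) 11.4 kg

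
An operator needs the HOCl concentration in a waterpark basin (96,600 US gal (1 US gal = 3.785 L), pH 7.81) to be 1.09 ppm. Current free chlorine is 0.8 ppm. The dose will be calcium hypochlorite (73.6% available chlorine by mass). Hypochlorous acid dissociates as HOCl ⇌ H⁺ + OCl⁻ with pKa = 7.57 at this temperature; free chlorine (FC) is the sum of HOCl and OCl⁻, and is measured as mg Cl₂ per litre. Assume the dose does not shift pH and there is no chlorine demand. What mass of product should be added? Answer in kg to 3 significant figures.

Volume: 96,600 US gal × 3.785 L/gal = 365,631 L.
[OCl⁻]/[HOCl] = 10^(pH − pKa) = 10^(7.81 − 7.57) = 1.738; fraction as HOCl = 1/(1 + 1.738) = 0.3653.
Free chlorine required for 1.09 ppm HOCl: 1.09 / 0.3653 = 2.984 ppm.
FC to add: 2.984 − 0.8 = 2.184 mg/L as Cl₂.
Cl₂ equivalent: 2.184 mg/L × 365,631 L = 798.6 g.
Product at 73.6% available Cl: 798.6 / 0.736 = 1085 g.

1.09 kg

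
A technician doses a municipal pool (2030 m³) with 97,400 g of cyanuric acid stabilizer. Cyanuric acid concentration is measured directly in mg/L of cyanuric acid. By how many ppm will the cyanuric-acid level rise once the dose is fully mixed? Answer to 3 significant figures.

48.0 ppm

Volume: 2030 m³ = 2,030,000 L.
Rise: 97,400 g / 2,030,000 L × 1000 = 47.98 mg/L.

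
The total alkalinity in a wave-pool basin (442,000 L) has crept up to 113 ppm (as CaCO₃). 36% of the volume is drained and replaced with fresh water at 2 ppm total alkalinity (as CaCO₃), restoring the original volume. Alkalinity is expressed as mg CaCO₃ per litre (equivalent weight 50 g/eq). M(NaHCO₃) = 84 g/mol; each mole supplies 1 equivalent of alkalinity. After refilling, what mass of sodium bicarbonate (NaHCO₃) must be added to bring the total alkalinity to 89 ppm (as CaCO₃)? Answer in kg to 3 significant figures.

11.9 kg

After draining 36% and refilling: 113 × 0.64 + 2 × 0.36 = 73.04 ppm.
Deficit to target: 89 − 73.04 = 15.96 mg/L.
As CaCO₃: 15.96 mg/L × 442,000 L = 7054 g; ÷ 50 g/eq ÷ 1 = 141.1 mol NaHCO₃.
Mass: 141.1 × 84 = 11,850 g.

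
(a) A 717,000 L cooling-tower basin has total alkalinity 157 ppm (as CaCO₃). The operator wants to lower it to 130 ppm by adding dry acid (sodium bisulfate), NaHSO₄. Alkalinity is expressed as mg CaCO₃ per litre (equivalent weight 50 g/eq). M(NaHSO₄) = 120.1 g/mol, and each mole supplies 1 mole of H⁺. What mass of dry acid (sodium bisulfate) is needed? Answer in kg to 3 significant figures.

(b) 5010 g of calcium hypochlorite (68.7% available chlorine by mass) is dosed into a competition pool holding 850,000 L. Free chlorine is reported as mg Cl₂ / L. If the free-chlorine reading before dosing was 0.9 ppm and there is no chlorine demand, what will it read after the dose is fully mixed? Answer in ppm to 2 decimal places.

(a) 46.5 kg; (b) 4.95 ppm

(a) Alkalinity to neutralize: (157 − 130) = 27 mg/L as CaCO₃ × 717,000 L = 19,360 g as CaCO₃.
(a) Equivalents of H⁺ required: 19,360 ÷ 50 g/eq = 387.2 eq = 387.2 mol NaHSO₄.
(a) Mass of NaHSO₄: 387.2 × 120.1 = 46,500 g.

(b) Available chlorine delivered: 5010 g × 0.687 = 3442 g as Cl₂.
(b) Concentration rise: 3442 g / 850,000 L = 4.049 mg/L = 4.05 ppm.
(b) Final FC: 0.9 + 4.05 = 4.95 ppm.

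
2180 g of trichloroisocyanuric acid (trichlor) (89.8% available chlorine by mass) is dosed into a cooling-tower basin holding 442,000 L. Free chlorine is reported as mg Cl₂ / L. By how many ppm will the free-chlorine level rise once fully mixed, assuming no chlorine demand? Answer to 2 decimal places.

4.43 ppm

Available chlorine delivered: 2180 g × 0.898 = 1958 g as Cl₂.
Concentration rise: 1958 g / 442,000 L = 4.429 mg/L = 4.43 ppm.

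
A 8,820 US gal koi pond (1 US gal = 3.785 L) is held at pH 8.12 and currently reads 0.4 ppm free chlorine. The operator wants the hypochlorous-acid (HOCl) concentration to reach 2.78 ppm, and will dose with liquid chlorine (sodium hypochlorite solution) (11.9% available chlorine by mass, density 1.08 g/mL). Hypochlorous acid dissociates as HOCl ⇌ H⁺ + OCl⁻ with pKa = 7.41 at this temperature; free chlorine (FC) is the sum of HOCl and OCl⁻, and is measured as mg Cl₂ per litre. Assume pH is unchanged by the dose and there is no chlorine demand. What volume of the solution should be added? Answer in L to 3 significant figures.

4.32 L

Volume: 8,820 US gal × 3.785 L/gal = 33,384 L.
[OCl⁻]/[HOCl] = 10^(pH − pKa) = 10^(8.12 − 7.41) = 5.129; fraction as HOCl = 1/(1 + 5.129) = 0.1632.
Free chlorine required for 2.78 ppm HOCl: 2.78 / 0.1632 = 17.04 ppm.
FC to add: 17.04 − 0.4 = 16.64 mg/L as Cl₂.
Cl₂ equivalent: 16.64 mg/L × 33,384 L = 555.4 g.
Product at 11.9% available Cl: 555.4 / 0.119 = 4667 g.
Volume: 4667 g ÷ 1.08 g/mL = 4322 mL.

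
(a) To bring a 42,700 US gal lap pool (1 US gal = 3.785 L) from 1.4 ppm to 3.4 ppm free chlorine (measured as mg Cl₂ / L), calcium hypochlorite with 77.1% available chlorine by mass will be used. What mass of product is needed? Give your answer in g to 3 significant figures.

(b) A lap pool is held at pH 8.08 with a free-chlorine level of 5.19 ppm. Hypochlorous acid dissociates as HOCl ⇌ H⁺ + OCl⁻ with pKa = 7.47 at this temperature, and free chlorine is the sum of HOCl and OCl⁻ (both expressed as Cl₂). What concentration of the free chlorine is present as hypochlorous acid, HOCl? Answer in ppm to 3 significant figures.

(a) 419 g; (b) 1.02 ppm

(a) Volume: 42,700 US gal × 3.785 L/gal = 161,620 L.
(a) Chlorine deficit: 3.4 − 1.4 = 2 ppm = 2 mg/L as Cl₂.
(a) Cl₂ equivalent needed: 2 mg/L × 161,620 L = 323,200 mg = 323.2 g.
(a) Product at 77.1% available chlorine: 323.2 / 0.771 = 419.2 g.

(b) [OCl⁻]/[HOCl] = 10^(pH − pKa) = 10^(8.08 − 7.47) = 10^0.61 = 4.074.
(b) Fraction as HOCl = 1 / (1 + 4.074) = 0.1971.
(b) HOCl = 0.1971 × 5.19 ppm = 1.023 ppm.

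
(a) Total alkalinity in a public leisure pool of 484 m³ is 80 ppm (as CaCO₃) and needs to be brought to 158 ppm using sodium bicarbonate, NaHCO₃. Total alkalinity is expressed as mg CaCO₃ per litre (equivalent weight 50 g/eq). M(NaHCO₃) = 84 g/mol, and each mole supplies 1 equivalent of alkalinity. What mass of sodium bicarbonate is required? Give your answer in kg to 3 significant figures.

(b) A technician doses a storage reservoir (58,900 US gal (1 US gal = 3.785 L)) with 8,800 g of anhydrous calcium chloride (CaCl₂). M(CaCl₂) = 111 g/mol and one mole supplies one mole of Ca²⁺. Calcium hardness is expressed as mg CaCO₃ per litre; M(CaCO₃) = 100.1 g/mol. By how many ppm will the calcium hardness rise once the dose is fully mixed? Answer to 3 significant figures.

(a) Volume: 484 m³ = 484,000 L.
(a) Alkalinity to add: (158 − 80) = 78 mg/L as CaCO₃ × 484,000 L = 37,750 g as CaCO₃.
(a) Equivalents: 37,750 g ÷ 50 g/eq = 755 eq.
(a) NaHCO₃ supplies 1 eq per mole → 755 mol.
(a) Mass: 755 mol × 84 g/mol = 63,420 g.

(b) Volume: 58,900 US gal × 3.785 L/gal = 222,936 L.
(b) Moles of Ca²⁺: 8,800 g ÷ 111 g/mol = 79.28 mol.
(b) As CaCO₃: 79.28 mol × 100.1 g/mol = 7936 g.
(b) Rise: 7936 g / 222,936 L × 1000 = 35.6 mg/L.

(a) 63.4 kg; (b) 35.6 ppm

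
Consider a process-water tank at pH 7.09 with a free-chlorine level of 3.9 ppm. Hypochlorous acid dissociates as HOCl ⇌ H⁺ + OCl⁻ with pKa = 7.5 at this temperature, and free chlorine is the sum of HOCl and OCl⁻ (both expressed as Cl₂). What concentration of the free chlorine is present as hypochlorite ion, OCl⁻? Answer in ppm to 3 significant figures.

1.09 ppm

[OCl⁻]/[HOCl] = 10^(pH − pKa) = 10^(7.09 − 7.5) = 10^-0.41 = 0.389.
Fraction as HOCl = 1 / (1 + 0.389) = 0.7199.
OCl⁻ = (1 − 0.7199) × 3.9 ppm = 1.092 ppm.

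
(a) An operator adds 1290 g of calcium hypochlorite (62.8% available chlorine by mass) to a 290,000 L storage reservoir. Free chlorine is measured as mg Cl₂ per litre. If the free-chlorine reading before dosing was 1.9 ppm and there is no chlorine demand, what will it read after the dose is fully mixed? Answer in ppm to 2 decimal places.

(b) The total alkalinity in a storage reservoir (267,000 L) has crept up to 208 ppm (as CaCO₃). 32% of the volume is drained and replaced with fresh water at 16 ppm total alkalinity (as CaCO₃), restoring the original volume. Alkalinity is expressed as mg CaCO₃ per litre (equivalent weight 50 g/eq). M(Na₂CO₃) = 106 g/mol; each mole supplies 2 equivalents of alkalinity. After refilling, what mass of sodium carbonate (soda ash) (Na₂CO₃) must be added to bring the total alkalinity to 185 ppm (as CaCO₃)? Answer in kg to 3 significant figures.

(a) 4.69 ppm; (b) 10.9 kg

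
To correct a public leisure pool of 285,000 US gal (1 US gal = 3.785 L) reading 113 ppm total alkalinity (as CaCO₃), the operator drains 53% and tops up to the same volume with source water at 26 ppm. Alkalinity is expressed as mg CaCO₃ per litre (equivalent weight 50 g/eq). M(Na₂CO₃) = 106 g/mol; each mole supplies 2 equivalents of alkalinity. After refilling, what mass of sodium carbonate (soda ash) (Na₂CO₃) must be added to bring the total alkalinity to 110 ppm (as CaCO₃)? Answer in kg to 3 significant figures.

49.3 kg

Volume: 285,000 US gal × 3.785 L/gal = 1,078,725 L.
After draining 53% and refilling: 113 × 0.47 + 26 × 0.53 = 66.89 ppm.
Deficit to target: 110 − 66.89 = 43.11 mg/L.
As CaCO₃: 43.11 mg/L × 1,078,725 L = 46,500 g; ÷ 50 g/eq ÷ 2 = 465 mol Na₂CO₃.
Mass: 465 × 106 = 49,290 g.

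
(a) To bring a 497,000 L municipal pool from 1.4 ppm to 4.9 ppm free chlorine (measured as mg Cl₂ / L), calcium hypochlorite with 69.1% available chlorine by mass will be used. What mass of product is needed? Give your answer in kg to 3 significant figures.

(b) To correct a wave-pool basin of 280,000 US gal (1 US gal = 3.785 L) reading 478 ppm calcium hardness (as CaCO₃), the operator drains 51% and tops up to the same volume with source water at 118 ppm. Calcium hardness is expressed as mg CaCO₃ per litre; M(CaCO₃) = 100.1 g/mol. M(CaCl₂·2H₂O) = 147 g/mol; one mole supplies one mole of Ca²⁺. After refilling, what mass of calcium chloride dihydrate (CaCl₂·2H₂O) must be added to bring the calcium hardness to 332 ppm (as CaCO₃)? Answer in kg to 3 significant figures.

(a) Chlorine deficit: 4.9 − 1.4 = 3.5 ppm = 3.5 mg/L as Cl₂.
(a) Cl₂ equivalent needed: 3.5 mg/L × 497,000 L = 1,740,000 mg = 1740 g.
(a) Product at 69.1% available chlorine: 1740 / 0.691 = 2517 g.

(b) Volume: 280,000 US gal × 3.785 L/gal = 1,059,800 L.
(b) After draining 51% and refilling: 478 × 0.49 + 118 × 0.51 = 294.4 ppm.
(b) Deficit to target: 332 − 294.4 = 37.6 mg/L.
(b) As CaCO₃: 37.6 mg/L × 1,059,800 L = 39,850 g; ÷ 100.1 = 398.1 mol Ca²⁺.
(b) Mass: 398.1 × 147 = 58,520 g.

(a) 2.52 kg; (b) 58.5 kg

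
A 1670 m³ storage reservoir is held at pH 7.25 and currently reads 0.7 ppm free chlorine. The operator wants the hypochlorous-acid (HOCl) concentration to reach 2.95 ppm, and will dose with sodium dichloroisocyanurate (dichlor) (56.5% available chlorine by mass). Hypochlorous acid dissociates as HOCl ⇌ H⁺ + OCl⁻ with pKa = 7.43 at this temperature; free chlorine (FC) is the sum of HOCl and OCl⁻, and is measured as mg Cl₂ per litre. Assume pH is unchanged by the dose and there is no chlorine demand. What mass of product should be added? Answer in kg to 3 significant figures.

Volume: 1670 m³ = 1,670,000 L.
[OCl⁻]/[HOCl] = 10^(pH − pKa) = 10^(7.25 − 7.43) = 0.6607; fraction as HOCl = 1/(1 + 0.6607) = 0.6022.
Free chlorine required for 2.95 ppm HOCl: 2.95 / 0.6022 = 4.899 ppm.
FC to add: 4.899 − 0.7 = 4.199 mg/L as Cl₂.
Cl₂ equivalent: 4.199 mg/L × 1,670,000 L = 7012 g.
Product at 56.5% available Cl: 7012 / 0.565 = 12,410 g.

12.4 kg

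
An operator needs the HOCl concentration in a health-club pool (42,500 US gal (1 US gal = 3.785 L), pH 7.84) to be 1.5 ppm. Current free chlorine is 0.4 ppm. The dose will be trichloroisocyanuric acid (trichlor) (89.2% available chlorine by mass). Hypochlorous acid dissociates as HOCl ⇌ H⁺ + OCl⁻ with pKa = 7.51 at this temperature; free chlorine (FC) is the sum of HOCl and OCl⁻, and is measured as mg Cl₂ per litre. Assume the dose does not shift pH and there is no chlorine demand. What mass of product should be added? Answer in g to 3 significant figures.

Volume: 42,500 US gal × 3.785 L/gal = 160,862 L.
[OCl⁻]/[HOCl] = 10^(pH − pKa) = 10^(7.84 − 7.51) = 2.138; fraction as HOCl = 1/(1 + 2.138) = 0.3187.
Free chlorine required for 1.5 ppm HOCl: 1.5 / 0.3187 = 4.707 ppm.
FC to add: 4.707 − 0.4 = 4.307 mg/L as Cl₂.
Cl₂ equivalent: 4.307 mg/L × 160,862 L = 692.8 g.
Product at 89.2% available Cl: 692.8 / 0.892 = 776.7 g.

777 g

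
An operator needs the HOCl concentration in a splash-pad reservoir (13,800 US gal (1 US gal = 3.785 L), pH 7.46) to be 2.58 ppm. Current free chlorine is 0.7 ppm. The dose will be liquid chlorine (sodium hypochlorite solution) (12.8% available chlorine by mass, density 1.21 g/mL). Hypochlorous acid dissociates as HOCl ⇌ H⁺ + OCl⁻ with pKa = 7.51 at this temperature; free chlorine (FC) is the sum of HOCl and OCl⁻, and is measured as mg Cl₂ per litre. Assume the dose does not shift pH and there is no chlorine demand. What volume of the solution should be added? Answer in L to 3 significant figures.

1.41 L

Volume: 13,800 US gal × 3.785 L/gal = 52,233 L.
[OCl⁻]/[HOCl] = 10^(pH − pKa) = 10^(7.46 − 7.51) = 0.8913; fraction as HOCl = 1/(1 + 0.8913) = 0.5288.
Free chlorine required for 2.58 ppm HOCl: 2.58 / 0.5288 = 4.879 ppm.
FC to add: 4.879 − 0.7 = 4.179 mg/L as Cl₂.
Cl₂ equivalent: 4.179 mg/L × 52,233 L = 218.3 g.
Product at 12.8% available Cl: 218.3 / 0.128 = 1706 g.
Volume: 1706 g ÷ 1.21 g/mL = 1410 mL.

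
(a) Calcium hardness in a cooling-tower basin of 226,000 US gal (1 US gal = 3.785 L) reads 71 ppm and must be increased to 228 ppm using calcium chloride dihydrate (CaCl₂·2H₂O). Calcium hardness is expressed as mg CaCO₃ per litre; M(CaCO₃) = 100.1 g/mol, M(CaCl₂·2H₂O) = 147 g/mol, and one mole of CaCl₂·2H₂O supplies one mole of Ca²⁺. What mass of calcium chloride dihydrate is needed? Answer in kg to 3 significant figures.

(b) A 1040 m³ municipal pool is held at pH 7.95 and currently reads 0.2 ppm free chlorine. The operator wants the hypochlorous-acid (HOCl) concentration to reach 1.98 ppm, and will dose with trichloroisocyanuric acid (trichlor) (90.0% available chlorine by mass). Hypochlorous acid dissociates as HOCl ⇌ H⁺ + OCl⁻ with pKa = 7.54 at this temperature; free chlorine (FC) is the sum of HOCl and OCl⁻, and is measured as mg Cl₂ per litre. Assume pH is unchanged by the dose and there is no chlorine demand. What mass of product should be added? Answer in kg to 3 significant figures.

(a) 197 kg; (b) 7.94 kg

(a) Volume: 226,000 US gal × 3.785 L/gal = 855,410 L.
(a) Hardness to add: (228 − 71) = 157 mg/L as CaCO₃ × 855,410 L = 134,300 g as CaCO₃.
(a) Moles of Ca²⁺ (1 mol Ca²⁺ ≡ 1 mol CaCO₃): 134,300 / 100.1 g/mol = 1342 mol.
(a) Mass of CaCl₂·2H₂O: 1342 × 147 = 197,200 g.

(b) Volume: 1040 m³ = 1,040,000 L.
(b) [OCl⁻]/[HOCl] = 10^(pH − pKa) = 10^(7.95 − 7.54) = 2.57; fraction as HOCl = 1/(1 + 2.57) = 0.2801.
(b) Free chlorine required for 1.98 ppm HOCl: 1.98 / 0.2801 = 7.069 ppm.
(b) FC to add: 7.069 − 0.2 = 6.869 mg/L as Cl₂.
(b) Cl₂ equivalent: 6.869 mg/L × 1,040,000 L = 7144 g.
(b) Product at 90.0% available Cl: 7144 / 0.9 = 7938 g.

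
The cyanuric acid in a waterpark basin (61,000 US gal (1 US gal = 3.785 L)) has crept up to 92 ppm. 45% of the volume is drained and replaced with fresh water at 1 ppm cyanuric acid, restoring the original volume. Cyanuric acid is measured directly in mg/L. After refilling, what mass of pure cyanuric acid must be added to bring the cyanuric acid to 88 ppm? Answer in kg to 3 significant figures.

8.53 kg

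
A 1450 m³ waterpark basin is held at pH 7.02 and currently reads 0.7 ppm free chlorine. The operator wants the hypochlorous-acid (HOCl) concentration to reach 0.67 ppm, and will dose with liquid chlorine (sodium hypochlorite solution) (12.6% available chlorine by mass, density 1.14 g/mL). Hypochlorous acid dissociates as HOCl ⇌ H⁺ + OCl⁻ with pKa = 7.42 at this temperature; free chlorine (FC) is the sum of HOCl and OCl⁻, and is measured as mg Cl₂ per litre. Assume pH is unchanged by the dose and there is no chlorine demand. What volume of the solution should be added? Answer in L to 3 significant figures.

2.39 L

Volume: 1450 m³ = 1,450,000 L.
[OCl⁻]/[HOCl] = 10^(pH − pKa) = 10^(7.02 − 7.42) = 0.3981; fraction as HOCl = 1/(1 + 0.3981) = 0.7153.
Free chlorine required for 0.67 ppm HOCl: 0.67 / 0.7153 = 0.9367 ppm.
FC to add: 0.9367 − 0.7 = 0.2367 mg/L as Cl₂.
Cl₂ equivalent: 0.2367 mg/L × 1,450,000 L = 343.3 g.
Product at 12.6% available Cl: 343.3 / 0.126 = 2724 g.
Volume: 2724 g ÷ 1.14 g/mL = 2390 mL.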